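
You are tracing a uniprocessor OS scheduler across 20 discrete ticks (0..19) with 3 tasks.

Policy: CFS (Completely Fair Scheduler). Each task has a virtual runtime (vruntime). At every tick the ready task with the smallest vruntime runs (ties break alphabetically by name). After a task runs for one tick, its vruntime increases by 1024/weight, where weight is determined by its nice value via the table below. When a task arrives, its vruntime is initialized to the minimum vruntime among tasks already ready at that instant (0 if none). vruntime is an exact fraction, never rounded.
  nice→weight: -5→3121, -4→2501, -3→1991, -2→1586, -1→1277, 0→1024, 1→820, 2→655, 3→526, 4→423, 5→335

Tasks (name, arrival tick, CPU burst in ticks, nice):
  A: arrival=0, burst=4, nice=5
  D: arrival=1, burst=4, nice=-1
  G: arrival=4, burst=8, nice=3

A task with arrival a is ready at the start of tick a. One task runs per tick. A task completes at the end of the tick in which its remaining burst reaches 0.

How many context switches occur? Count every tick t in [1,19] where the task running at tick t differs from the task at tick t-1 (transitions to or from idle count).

context switches = 8

t=0: vr[A=0] → run A
t=1: vr[A=1024/335 D=1024/335] → run A
t=2: vr[A=2048/335 D=1024/335] → run D
t=3: vr[A=2048/335 D=1650688/427795] → run D
t=4: vr[A=2048/335 D=1993728/427795 G=1993728/427795] → run D
t=5: vr[A=2048/335 D=2336768/427795 G=1993728/427795] → run G
t=6: vr[A=2048/335 D=2336768/427795 G=743381504/112510085] → run D
t=7: vr[A=2048/335 G=743381504/112510085] → run A
t=8: vr[A=3072/335 G=743381504/112510085] → run G
t=9: vr[A=3072/335 G=962412544/112510085] → run G
t=10: vr[A=3072/335 G=1181443584/112510085] → run A
t=11: vr[G=1181443584/112510085] → run G
t=12: vr[G=1400474624/112510085] → run G
t=13: vr[G=1619505664/112510085] → run G
t=14: vr[G=1838536704/112510085] → run G
t=15: vr[G=2057567744/112510085] → run G
t=16: (idle)
t=17: (idle)
t=18: (idle)
t=19: (idle)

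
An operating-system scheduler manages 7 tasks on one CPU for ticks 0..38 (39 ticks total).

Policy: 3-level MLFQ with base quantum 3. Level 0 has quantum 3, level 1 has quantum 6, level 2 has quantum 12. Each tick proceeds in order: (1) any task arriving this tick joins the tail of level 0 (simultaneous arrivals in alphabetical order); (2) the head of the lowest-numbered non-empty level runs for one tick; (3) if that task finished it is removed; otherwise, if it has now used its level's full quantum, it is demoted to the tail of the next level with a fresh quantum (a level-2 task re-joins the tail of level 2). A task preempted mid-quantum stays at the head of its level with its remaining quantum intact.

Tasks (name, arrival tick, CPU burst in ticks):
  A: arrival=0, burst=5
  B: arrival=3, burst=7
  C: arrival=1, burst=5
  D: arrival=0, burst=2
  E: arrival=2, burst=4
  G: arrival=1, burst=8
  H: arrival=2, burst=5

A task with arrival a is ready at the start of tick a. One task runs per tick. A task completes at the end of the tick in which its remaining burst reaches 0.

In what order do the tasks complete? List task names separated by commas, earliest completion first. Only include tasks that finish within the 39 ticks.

t=0: L0/L1/L2 = AD/-/- → run A
t=1: L0/L1/L2 = ADCG/-/- → run A
t=2: L0/L1/L2 = ADCGEH/-/- → run A
t=3: L0/L1/L2 = DCGEHB/A/- → run D
t=4: L0/L1/L2 = DCGEHB/A/- → run D
t=5: L0/L1/L2 = CGEHB/A/- → run C
t=6: L0/L1/L2 = CGEHB/A/- → run C
t=7: L0/L1/L2 = CGEHB/A/- → run C
t=8: L0/L1/L2 = GEHB/AC/- → run G
t=9: L0/L1/L2 = GEHB/AC/- → run G
t=10: L0/L1/L2 = GEHB/AC/- → run G
t=11: L0/L1/L2 = EHB/ACG/- → run E
t=12: L0/L1/L2 = EHB/ACG/- → run E
t=13: L0/L1/L2 = EHB/ACG/- → run E
t=14: L0/L1/L2 = HB/ACGE/- → run H
t=15: L0/L1/L2 = HB/ACGE/- → run H
t=16: L0/L1/L2 = HB/ACGE/- → run H
t=17: L0/L1/L2 = B/ACGEH/- → run B
t=18: L0/L1/L2 = B/ACGEH/- → run B
t=19: L0/L1/L2 = B/ACGEH/- → run B
t=20: L0/L1/L2 = -/ACGEHB/- → run A
t=21: L0/L1/L2 = -/ACGEHB/- → run A
t=22: L0/L1/L2 = -/CGEHB/- → run C
t=23: L0/L1/L2 = -/CGEHB/- → run C
t=24: L0/L1/L2 = -/GEHB/- → run G
t=25: L0/L1/L2 = -/GEHB/- → run G
t=26: L0/L1/L2 = -/GEHB/- → run G
t=27: L0/L1/L2 = -/GEHB/- → run G
t=28: L0/L1/L2 = -/GEHB/- → run G
t=29: L0/L1/L2 = -/EHB/- → run E
t=30: L0/L1/L2 = -/HB/- → run H
t=31: L0/L1/L2 = -/HB/- → run H
t=32: L0/L1/L2 = -/B/- → run B
t=33: L0/L1/L2 = -/B/- → run B
t=34: L0/L1/L2 = -/B/- → run B
t=35: L0/L1/L2 = -/B/- → run B
t=36: (idle)
t=37: (idle)
t=38: (idle)

completion order = D, A, C, G, E, H, B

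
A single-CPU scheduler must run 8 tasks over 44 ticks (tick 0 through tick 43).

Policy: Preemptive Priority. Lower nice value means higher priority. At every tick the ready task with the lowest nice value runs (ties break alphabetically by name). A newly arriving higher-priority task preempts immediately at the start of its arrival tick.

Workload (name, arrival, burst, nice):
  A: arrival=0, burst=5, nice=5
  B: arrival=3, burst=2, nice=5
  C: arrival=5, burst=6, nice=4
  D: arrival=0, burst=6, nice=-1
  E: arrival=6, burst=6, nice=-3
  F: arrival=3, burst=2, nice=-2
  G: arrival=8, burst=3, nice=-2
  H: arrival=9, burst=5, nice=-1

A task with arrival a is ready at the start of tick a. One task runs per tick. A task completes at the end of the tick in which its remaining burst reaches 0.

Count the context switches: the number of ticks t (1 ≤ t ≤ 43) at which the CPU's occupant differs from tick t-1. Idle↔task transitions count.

context switches = 10

t=0: ready={A,D} → run D
t=1: ready={A,D} → run D
t=2: ready={A,D} → run D
t=3: ready={A,B,D,F} → run F
t=4: ready={A,B,D,F} → run F
t=5: ready={A,B,C,D} → run D
t=6: ready={A,B,C,D,E} → run E
t=7: ready={A,B,C,D,E} → run E
t=8: ready={A,B,C,D,E,G} → run E
t=9: ready={A,B,C,D,E,G,H} → run E
t=10: ready={A,B,C,D,E,G,H} → run E
t=11: ready={A,B,C,D,E,G,H} → run E
t=12: ready={A,B,C,D,G,H} → run G
t=13: ready={A,B,C,D,G,H} → run G
t=14: ready={A,B,C,D,G,H} → run G
t=15: ready={A,B,C,D,H} → run D
t=16: ready={A,B,C,D,H} → run D
t=17: ready={A,B,C,H} → run H
t=18: ready={A,B,C,H} → run H
t=19: ready={A,B,C,H} → run H
t=20: ready={A,B,C,H} → run H
t=21: ready={A,B,C,H} → run H
t=22: ready={A,B,C} → run C
t=23: ready={A,B,C} → run C
t=24: ready={A,B,C} → run C
t=25: ready={A,B,C} → run C
t=26: ready={A,B,C} → run C
t=27: ready={A,B,C} → run C
t=28: ready={A,B} → run A
t=29: ready={A,B} → run A
t=30: ready={A,B} → run A
t=31: ready={A,B} → run A
t=32: ready={A,B} → run A
t=33: ready={B} → run B
t=34: ready={B} → run B
t=35: (idle)
t=36: (idle)
t=37: (idle)
t=38: (idle)
t=39: (idle)
t=40: (idle)
t=41: (idle)
t=42: (idle)
t=43: (idle)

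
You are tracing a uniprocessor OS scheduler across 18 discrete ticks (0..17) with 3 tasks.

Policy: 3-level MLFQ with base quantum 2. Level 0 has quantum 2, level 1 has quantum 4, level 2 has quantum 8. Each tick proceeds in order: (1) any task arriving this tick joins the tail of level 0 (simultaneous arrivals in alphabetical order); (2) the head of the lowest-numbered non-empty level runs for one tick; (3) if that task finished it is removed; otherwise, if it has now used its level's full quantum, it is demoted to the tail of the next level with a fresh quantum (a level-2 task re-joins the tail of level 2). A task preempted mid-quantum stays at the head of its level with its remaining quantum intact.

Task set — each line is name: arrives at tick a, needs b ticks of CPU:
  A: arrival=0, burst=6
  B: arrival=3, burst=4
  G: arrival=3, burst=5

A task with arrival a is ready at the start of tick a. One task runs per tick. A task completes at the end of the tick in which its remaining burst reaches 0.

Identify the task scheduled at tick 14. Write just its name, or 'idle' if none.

t=0: L0/L1/L2 = A/-/- → run A
t=1: L0/L1/L2 = A/-/- → run A
t=2: L0/L1/L2 = -/A/- → run A
t=3: L0/L1/L2 = BG/A/- → run B
t=4: L0/L1/L2 = BG/A/- → run B
t=5: L0/L1/L2 = G/AB/- → run G
t=6: L0/L1/L2 = G/AB/- → run G
t=7: L0/L1/L2 = -/ABG/- → run A
t=8: L0/L1/L2 = -/ABG/- → run A
t=9: L0/L1/L2 = -/ABG/- → run A
t=10: L0/L1/L2 = -/BG/- → run B
t=11: L0/L1/L2 = -/BG/- → run B
t=12: L0/L1/L2 = -/G/- → run G
t=13: L0/L1/L2 = -/G/- → run G
t=14: L0/L1/L2 = -/G/- → run G
t=15: (idle)
t=16: (idle)
t=17: (idle)

running at tick 14 = G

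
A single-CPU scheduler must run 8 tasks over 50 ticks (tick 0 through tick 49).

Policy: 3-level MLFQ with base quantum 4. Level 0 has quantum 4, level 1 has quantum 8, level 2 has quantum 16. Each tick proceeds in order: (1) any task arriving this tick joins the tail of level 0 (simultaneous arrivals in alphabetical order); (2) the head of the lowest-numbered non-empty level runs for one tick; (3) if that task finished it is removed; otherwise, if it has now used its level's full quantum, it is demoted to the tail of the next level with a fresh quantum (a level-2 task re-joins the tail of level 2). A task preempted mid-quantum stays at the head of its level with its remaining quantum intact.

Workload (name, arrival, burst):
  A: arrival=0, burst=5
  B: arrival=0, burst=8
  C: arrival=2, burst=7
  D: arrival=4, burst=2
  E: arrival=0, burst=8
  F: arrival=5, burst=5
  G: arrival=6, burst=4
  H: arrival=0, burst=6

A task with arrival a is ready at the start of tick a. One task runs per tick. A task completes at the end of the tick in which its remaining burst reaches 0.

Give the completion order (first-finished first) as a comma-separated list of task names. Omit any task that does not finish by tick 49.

t=0: L0/L1/L2 = ABEH/-/- → run A
t=1: L0/L1/L2 = ABEH/-/- → run A
t=2: L0/L1/L2 = ABEHC/-/- → run A
t=3: L0/L1/L2 = ABEHC/-/- → run A
t=4: L0/L1/L2 = BEHCD/A/- → run B
t=5: L0/L1/L2 = BEHCDF/A/- → run B
t=6: L0/L1/L2 = BEHCDFG/A/- → run B
t=7: L0/L1/L2 = BEHCDFG/A/- → run B
t=8: L0/L1/L2 = EHCDFG/AB/- → run E
t=9: L0/L1/L2 = EHCDFG/AB/- → run E
t=10: L0/L1/L2 = EHCDFG/AB/- → run E
t=11: L0/L1/L2 = EHCDFG/AB/- → run E
t=12: L0/L1/L2 = HCDFG/ABE/- → run H
t=13: L0/L1/L2 = HCDFG/ABE/- → run H
t=14: L0/L1/L2 = HCDFG/ABE/- → run H
t=15: L0/L1/L2 = HCDFG/ABE/- → run H
t=16: L0/L1/L2 = CDFG/ABEH/- → run C
t=17: L0/L1/L2 = CDFG/ABEH/- → run C
t=18: L0/L1/L2 = CDFG/ABEH/- → run C
t=19: L0/L1/L2 = CDFG/ABEH/- → run C
t=20: L0/L1/L2 = DFG/ABEHC/- → run D
t=21: L0/L1/L2 = DFG/ABEHC/- → run D
t=22: L0/L1/L2 = FG/ABEHC/- → run F
t=23: L0/L1/L2 = FG/ABEHC/- → run F
t=24: L0/L1/L2 = FG/ABEHC/- → run F
t=25: L0/L1/L2 = FG/ABEHC/- → run F
t=26: L0/L1/L2 = G/ABEHCF/- → run G
t=27: L0/L1/L2 = G/ABEHCF/- → run G
t=28: L0/L1/L2 = G/ABEHCF/- → run G
t=29: L0/L1/L2 = G/ABEHCF/- → run G
t=30: L0/L1/L2 = -/ABEHCF/- → run A
t=31: L0/L1/L2 = -/BEHCF/- → run B
t=32: L0/L1/L2 = -/BEHCF/- → run B
t=33: L0/L1/L2 = -/BEHCF/- → run B
t=34: L0/L1/L2 = -/BEHCF/- → run B
t=35: L0/L1/L2 = -/EHCF/- → run E
t=36: L0/L1/L2 = -/EHCF/- → run E
t=37: L0/L1/L2 = -/EHCF/- → run E
t=38: L0/L1/L2 = -/EHCF/- → run E
t=39: L0/L1/L2 = -/HCF/- → run H
t=40: L0/L1/L2 = -/HCF/- → run H
t=41: L0/L1/L2 = -/CF/- → run C
t=42: L0/L1/L2 = -/CF/- → run C
t=43: L0/L1/L2 = -/CF/- → run C
t=44: L0/L1/L2 = -/F/- → run F
t=45: (idle)
t=46: (idle)
t=47: (idle)
t=48: (idle)
t=49: (idle)

completion order = D, G, A, B, E, H, C, F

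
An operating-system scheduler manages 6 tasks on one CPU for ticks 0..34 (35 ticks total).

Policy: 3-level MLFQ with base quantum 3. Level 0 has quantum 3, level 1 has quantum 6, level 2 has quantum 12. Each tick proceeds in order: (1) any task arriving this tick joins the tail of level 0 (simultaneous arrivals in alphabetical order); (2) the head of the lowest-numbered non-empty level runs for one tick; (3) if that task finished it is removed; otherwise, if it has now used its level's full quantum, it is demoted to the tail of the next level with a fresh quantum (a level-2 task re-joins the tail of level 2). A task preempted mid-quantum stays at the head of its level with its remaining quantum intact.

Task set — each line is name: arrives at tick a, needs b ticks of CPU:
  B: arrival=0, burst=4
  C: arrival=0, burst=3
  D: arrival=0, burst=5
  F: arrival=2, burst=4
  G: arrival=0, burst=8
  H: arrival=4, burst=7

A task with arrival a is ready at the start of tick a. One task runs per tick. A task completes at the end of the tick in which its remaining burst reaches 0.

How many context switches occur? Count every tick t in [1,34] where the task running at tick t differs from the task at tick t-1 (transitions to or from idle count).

t=0: L0/L1/L2 = BCDG/-/- → run B
t=1: L0/L1/L2 = BCDG/-/- → run B
t=2: L0/L1/L2 = BCDGF/-/- → run B
t=3: L0/L1/L2 = CDGF/B/- → run C
t=4: L0/L1/L2 = CDGFH/B/- → run C
t=5: L0/L1/L2 = CDGFH/B/- → run C
t=6: L0/L1/L2 = DGFH/B/- → run D
t=7: L0/L1/L2 = DGFH/B/- → run D
t=8: L0/L1/L2 = DGFH/B/- → run D
t=9: L0/L1/L2 = GFH/BD/- → run G
t=10: L0/L1/L2 = GFH/BD/- → run G
t=11: L0/L1/L2 = GFH/BD/- → run G
t=12: L0/L1/L2 = FH/BDG/- → run F
t=13: L0/L1/L2 = FH/BDG/- → run F
t=14: L0/L1/L2 = FH/BDG/- → run F
t=15: L0/L1/L2 = H/BDGF/- → run H
t=16: L0/L1/L2 = H/BDGF/- → run H
t=17: L0/L1/L2 = H/BDGF/- → run H
t=18: L0/L1/L2 = -/BDGFH/- → run B
t=19: L0/L1/L2 = -/DGFH/- → run D
t=20: L0/L1/L2 = -/DGFH/- → run D
t=21: L0/L1/L2 = -/GFH/- → run G
t=22: L0/L1/L2 = -/GFH/- → run G
t=23: L0/L1/L2 = -/GFH/- → run G
t=24: L0/L1/L2 = -/GFH/- → run G
t=25: L0/L1/L2 = -/GFH/- → run G
t=26: L0/L1/L2 = -/FH/- → run F
t=27: L0/L1/L2 = -/H/- → run H
t=28: L0/L1/L2 = -/H/- → run H
t=29: L0/L1/L2 = -/H/- → run H
t=30: L0/L1/L2 = -/H/- → run H
t=31: (idle)
t=32: (idle)
t=33: (idle)
t=34: (idle)

context switches = 11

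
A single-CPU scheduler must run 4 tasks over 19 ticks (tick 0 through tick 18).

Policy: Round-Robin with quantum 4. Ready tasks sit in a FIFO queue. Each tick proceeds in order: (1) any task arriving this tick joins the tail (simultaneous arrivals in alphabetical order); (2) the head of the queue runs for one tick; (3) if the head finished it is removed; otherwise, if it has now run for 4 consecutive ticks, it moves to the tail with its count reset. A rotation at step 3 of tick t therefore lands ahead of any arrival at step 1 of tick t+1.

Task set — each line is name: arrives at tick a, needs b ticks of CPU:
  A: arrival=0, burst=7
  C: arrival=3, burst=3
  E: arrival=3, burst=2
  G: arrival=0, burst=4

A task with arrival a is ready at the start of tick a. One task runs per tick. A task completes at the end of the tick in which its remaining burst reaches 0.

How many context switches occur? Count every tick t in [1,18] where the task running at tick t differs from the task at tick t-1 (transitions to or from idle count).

t=0: queue=[A,G] q_used=0 → run A
t=1: queue=[A,G] q_used=1 → run A
t=2: queue=[A,G] q_used=2 → run A
t=3: queue=[A,G,C,E] q_used=3 → run A
t=4: queue=[G,C,E,A] q_used=0 → run G
t=5: queue=[G,C,E,A] q_used=1 → run G
t=6: queue=[G,C,E,A] q_used=2 → run G
t=7: queue=[G,C,E,A] q_used=3 → run G
t=8: queue=[C,E,A] q_used=0 → run C
t=9: queue=[C,E,A] q_used=1 → run C
t=10: queue=[C,E,A] q_used=2 → run C
t=11: queue=[E,A] q_used=0 → run E
t=12: queue=[E,A] q_used=1 → run E
t=13: queue=[A] q_used=0 → run A
t=14: queue=[A] q_used=1 → run A
t=15: queue=[A] q_used=2 → run A
t=16: (idle)
t=17: (idle)
t=18: (idle)

context switches = 5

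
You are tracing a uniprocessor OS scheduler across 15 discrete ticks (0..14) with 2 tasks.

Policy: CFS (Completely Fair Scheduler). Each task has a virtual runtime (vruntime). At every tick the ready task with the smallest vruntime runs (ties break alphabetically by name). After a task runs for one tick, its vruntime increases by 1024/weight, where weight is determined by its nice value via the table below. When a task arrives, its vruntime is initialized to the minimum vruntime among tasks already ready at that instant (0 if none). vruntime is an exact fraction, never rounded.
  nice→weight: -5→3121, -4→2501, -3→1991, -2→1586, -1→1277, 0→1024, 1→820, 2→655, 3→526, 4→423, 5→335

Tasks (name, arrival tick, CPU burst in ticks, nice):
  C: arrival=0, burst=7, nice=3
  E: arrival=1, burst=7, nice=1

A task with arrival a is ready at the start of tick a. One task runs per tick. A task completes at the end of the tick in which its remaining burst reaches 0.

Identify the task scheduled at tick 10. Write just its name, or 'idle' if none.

running at tick 10 = E

t=0: vr[C=0] → run C
t=1: vr[C=512/263 E=512/263] → run C
t=2: vr[C=1024/263 E=512/263] → run E
t=3: vr[C=1024/263 E=172288/53915] → run E
t=4: vr[C=1024/263 E=239616/53915] → run C
t=5: vr[C=1536/263 E=239616/53915] → run E
t=6: vr[C=1536/263 E=306944/53915] → run E
t=7: vr[C=1536/263 E=374272/53915] → run C
t=8: vr[C=2048/263 E=374272/53915] → run E
t=9: vr[C=2048/263 E=88320/10783] → run C
t=10: vr[C=2560/263 E=88320/10783] → run E
t=11: vr[C=2560/263 E=508928/53915] → run E
t=12: vr[C=2560/263] → run C
t=13: vr[C=3072/263] → run C
t=14: (idle)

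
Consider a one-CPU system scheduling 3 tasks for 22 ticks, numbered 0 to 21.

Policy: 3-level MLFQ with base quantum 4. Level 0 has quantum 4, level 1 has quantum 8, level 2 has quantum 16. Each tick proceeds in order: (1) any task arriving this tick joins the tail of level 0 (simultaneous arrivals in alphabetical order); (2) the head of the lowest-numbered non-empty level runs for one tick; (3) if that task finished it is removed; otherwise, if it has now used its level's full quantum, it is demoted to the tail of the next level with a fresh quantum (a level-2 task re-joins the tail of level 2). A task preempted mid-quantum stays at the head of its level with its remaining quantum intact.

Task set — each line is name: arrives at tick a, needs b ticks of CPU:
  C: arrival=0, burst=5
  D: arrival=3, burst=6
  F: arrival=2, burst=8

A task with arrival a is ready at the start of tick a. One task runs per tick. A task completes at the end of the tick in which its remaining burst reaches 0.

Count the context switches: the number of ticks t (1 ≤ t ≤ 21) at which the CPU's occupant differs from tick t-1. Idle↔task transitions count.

t=0: L0/L1/L2 = C/-/- → run C
t=1: L0/L1/L2 = C/-/- → run C
t=2: L0/L1/L2 = CF/-/- → run C
t=3: L0/L1/L2 = CFD/-/- → run C
t=4: L0/L1/L2 = FD/C/- → run F
t=5: L0/L1/L2 = FD/C/- → run F
t=6: L0/L1/L2 = FD/C/- → run F
t=7: L0/L1/L2 = FD/C/- → run F
t=8: L0/L1/L2 = D/CF/- → run D
t=9: L0/L1/L2 = D/CF/- → run D
t=10: L0/L1/L2 = D/CF/- → run D
t=11: L0/L1/L2 = D/CF/- → run D
t=12: L0/L1/L2 = -/CFD/- → run C
t=13: L0/L1/L2 = -/FD/- → run F
t=14: L0/L1/L2 = -/FD/- → run F
t=15: L0/L1/L2 = -/FD/- → run F
t=16: L0/L1/L2 = -/FD/- → run F
t=17: L0/L1/L2 = -/D/- → run D
t=18: L0/L1/L2 = -/D/- → run D
t=19: (idle)
t=20: (idle)
t=21: (idle)

context switches = 6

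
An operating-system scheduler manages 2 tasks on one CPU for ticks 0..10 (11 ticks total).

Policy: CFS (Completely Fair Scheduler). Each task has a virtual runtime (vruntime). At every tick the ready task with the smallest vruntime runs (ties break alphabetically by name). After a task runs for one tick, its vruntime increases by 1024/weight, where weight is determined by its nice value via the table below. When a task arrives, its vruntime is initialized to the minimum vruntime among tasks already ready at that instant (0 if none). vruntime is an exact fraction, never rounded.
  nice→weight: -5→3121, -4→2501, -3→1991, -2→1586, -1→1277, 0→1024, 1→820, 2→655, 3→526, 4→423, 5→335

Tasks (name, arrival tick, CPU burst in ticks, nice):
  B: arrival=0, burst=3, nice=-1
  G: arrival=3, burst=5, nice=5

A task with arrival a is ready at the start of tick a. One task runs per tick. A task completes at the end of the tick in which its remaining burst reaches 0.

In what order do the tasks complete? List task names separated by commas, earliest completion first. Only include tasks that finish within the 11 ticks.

t=0: vr[B=0] → run B
t=1: vr[B=1024/1277] → run B
t=2: vr[B=2048/1277] → run B
t=3: vr[G=0] → run G
t=4: vr[G=1024/335] → run G
t=5: vr[G=2048/335] → run G
t=6: vr[G=3072/335] → run G
t=7: vr[G=4096/335] → run G
t=8: (idle)
t=9: (idle)
t=10: (idle)

completion order = B, G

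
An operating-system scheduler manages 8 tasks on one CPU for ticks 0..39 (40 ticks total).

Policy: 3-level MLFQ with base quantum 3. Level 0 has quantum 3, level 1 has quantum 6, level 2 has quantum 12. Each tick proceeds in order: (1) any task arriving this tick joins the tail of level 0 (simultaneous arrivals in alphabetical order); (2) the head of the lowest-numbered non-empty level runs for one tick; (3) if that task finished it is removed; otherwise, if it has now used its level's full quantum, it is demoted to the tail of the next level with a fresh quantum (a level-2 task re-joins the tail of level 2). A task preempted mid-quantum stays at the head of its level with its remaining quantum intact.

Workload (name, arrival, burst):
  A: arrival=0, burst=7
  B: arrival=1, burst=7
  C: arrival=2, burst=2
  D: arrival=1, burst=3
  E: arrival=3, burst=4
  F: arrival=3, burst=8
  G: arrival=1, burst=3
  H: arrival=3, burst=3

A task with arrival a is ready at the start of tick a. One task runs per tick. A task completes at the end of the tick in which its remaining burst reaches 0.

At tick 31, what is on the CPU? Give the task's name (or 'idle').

running at tick 31 = E

t=0: L0/L1/L2 = A/-/- → run A
t=1: L0/L1/L2 = ABDG/-/- → run A
t=2: L0/L1/L2 = ABDGC/-/- → run A
t=3: L0/L1/L2 = BDGCEFH/A/- → run B
t=4: L0/L1/L2 = BDGCEFH/A/- → run B
t=5: L0/L1/L2 = BDGCEFH/A/- → run B
t=6: L0/L1/L2 = DGCEFH/AB/- → run D
t=7: L0/L1/L2 = DGCEFH/AB/- → run D
t=8: L0/L1/L2 = DGCEFH/AB/- → run D
t=9: L0/L1/L2 = GCEFH/AB/- → run G
t=10: L0/L1/L2 = GCEFH/AB/- → run G
t=11: L0/L1/L2 = GCEFH/AB/- → run G
t=12: L0/L1/L2 = CEFH/AB/- → run C
t=13: L0/L1/L2 = CEFH/AB/- → run C
t=14: L0/L1/L2 = EFH/AB/- → run E
t=15: L0/L1/L2 = EFH/AB/- → run E
t=16: L0/L1/L2 = EFH/AB/- → run E
t=17: L0/L1/L2 = FH/ABE/- → run F
t=18: L0/L1/L2 = FH/ABE/- → run F
t=19: L0/L1/L2 = FH/ABE/- → run F
t=20: L0/L1/L2 = H/ABEF/- → run H
t=21: L0/L1/L2 = H/ABEF/- → run H
t=22: L0/L1/L2 = H/ABEF/- → run H
t=23: L0/L1/L2 = -/ABEF/- → run A
t=24: L0/L1/L2 = -/ABEF/- → run A
t=25: L0/L1/L2 = -/ABEF/- → run A
t=26: L0/L1/L2 = -/ABEF/- → run A
t=27: L0/L1/L2 = -/BEF/- → run B
t=28: L0/L1/L2 = -/BEF/- → run B
t=29: L0/L1/L2 = -/BEF/- → run B
t=30: L0/L1/L2 = -/BEF/- → run B
t=31: L0/L1/L2 = -/EF/- → run E
t=32: L0/L1/L2 = -/F/- → run F
t=33: L0/L1/L2 = -/F/- → run F
t=34: L0/L1/L2 = -/F/- → run F
t=35: L0/L1/L2 = -/F/- → run F
t=36: L0/L1/L2 = -/F/- → run F
t=37: (idle)
t=38: (idle)
t=39: (idle)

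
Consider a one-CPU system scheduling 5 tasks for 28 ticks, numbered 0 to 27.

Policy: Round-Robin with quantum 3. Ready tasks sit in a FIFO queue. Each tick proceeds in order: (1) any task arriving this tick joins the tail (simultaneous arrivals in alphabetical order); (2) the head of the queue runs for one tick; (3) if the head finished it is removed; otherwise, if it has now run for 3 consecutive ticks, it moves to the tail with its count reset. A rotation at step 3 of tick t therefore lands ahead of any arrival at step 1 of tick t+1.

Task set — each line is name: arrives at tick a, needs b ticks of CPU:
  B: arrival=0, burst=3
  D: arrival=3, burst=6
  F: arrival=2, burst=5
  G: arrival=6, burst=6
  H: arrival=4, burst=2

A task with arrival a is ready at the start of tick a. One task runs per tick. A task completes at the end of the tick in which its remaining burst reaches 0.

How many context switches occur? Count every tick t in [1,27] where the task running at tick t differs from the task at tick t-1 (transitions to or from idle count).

context switches = 8

t=0: queue=[B] q_used=0 → run B
t=1: queue=[B] q_used=1 → run B
t=2: queue=[B,F] q_used=2 → run B
t=3: queue=[F,D] q_used=0 → run F
t=4: queue=[F,D,H] q_used=1 → run F
t=5: queue=[F,D,H] q_used=2 → run F
t=6: queue=[D,H,F,G] q_used=0 → run D
t=7: queue=[D,H,F,G] q_used=1 → run D
t=8: queue=[D,H,F,G] q_used=2 → run D
t=9: queue=[H,F,G,D] q_used=0 → run H
t=10: queue=[H,F,G,D] q_used=1 → run H
t=11: queue=[F,G,D] q_used=0 → run F
t=12: queue=[F,G,D] q_used=1 → run F
t=13: queue=[G,D] q_used=0 → run G
t=14: queue=[G,D] q_used=1 → run G
t=15: queue=[G,D] q_used=2 → run G
t=16: queue=[D,G] q_used=0 → run D
t=17: queue=[D,G] q_used=1 → run D
t=18: queue=[D,G] q_used=2 → run D
t=19: queue=[G] q_used=0 → run G
t=20: queue=[G] q_used=1 → run G
t=21: queue=[G] q_used=2 → run G
t=22: (idle)
t=23: (idle)
t=24: (idle)
t=25: (idle)
t=26: (idle)
t=27: (idle)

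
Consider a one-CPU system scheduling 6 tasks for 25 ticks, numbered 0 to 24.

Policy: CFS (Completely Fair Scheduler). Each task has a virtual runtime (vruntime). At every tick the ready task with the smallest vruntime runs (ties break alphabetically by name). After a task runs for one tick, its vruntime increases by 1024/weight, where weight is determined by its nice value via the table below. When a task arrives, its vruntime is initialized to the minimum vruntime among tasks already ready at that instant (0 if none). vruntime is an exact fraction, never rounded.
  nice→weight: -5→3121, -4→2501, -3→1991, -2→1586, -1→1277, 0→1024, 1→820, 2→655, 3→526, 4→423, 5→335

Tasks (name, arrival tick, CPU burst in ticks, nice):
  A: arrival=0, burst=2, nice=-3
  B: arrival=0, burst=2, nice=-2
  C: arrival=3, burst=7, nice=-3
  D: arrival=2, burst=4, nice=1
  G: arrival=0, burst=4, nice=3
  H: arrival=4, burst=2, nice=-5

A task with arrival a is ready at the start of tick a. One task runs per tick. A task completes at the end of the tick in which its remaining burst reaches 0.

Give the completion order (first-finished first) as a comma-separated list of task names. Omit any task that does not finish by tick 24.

completion order = H, A, B, C, D, G

t=0: vr[A=0 B=0 G=0] → run A
t=1: vr[A=1024/1991 B=0 G=0] → run B
t=2: vr[A=1024/1991 B=512/793 D=0 G=0] → run D
t=3: vr[A=1024/1991 B=512/793 C=0 D=256/205 G=0] → run C
t=4: vr[A=1024/1991 B=512/793 C=1024/1991 D=256/205 G=0 H=0] → run G
t=5: vr[A=1024/1991 B=512/793 C=1024/1991 D=256/205 G=512/263 H=0] → run H
t=6: vr[A=1024/1991 B=512/793 C=1024/1991 D=256/205 G=512/263 H=1024/3121] → run H
t=7: vr[A=1024/1991 B=512/793 C=1024/1991 D=256/205 G=512/263] → run A
t=8: vr[B=512/793 C=1024/1991 D=256/205 G=512/263] → run C
t=9: vr[B=512/793 C=2048/1991 D=256/205 G=512/263] → run B
t=10: vr[C=2048/1991 D=256/205 G=512/263] → run C
t=11: vr[C=3072/1991 D=256/205 G=512/263] → run D
t=12: vr[C=3072/1991 D=512/205 G=512/263] → run C
t=13: vr[C=4096/1991 D=512/205 G=512/263] → run G
t=14: vr[C=4096/1991 D=512/205 G=1024/263] → run C
t=15: vr[C=5120/1991 D=512/205 G=1024/263] → run D
t=16: vr[C=5120/1991 D=768/205 G=1024/263] → run C
t=17: vr[C=6144/1991 D=768/205 G=1024/263] → run C
t=18: vr[D=768/205 G=1024/263] → run D
t=19: vr[G=1024/263] → run G
t=20: vr[G=1536/263] → run G
t=21: (idle)
t=22: (idle)
t=23: (idle)
t=24: (idle)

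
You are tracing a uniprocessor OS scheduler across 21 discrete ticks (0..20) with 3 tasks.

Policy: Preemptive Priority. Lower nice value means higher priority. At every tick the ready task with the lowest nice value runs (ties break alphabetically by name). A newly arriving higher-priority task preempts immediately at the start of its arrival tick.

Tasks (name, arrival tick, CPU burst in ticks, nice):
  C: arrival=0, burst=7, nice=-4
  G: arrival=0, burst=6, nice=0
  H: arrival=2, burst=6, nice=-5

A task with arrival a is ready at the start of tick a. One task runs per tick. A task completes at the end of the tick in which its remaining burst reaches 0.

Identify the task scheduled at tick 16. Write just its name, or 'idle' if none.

t=0: ready={C,G} → run C
t=1: ready={C,G} → run C
t=2: ready={C,G,H} → run H
t=3: ready={C,G,H} → run H
t=4: ready={C,G,H} → run H
t=5: ready={C,G,H} → run H
t=6: ready={C,G,H} → run H
t=7: ready={C,G,H} → run H
t=8: ready={C,G} → run C
t=9: ready={C,G} → run C
t=10: ready={C,G} → run C
t=11: ready={C,G} → run C
t=12: ready={C,G} → run C
t=13: ready={G} → run G
t=14: ready={G} → run G
t=15: ready={G} → run G
t=16: ready={G} → run G
t=17: ready={G} → run G
t=18: ready={G} → run G
t=19: (idle)
t=20: (idle)

running at tick 16 = G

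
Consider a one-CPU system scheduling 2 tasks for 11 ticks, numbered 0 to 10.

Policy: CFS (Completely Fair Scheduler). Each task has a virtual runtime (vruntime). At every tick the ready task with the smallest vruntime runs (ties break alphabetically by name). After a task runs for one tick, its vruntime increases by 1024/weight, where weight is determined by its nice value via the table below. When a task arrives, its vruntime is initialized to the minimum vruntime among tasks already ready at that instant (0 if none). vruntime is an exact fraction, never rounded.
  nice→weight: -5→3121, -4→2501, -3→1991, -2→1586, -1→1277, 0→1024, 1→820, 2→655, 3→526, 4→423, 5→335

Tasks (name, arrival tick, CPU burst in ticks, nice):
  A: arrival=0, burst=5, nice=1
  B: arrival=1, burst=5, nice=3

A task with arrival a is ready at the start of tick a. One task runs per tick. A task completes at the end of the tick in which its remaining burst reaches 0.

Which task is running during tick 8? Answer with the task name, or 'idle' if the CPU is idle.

running at tick 8 = B

t=0: vr[A=0] → run A
t=1: vr[A=256/205 B=256/205] → run A
t=2: vr[A=512/205 B=256/205] → run B
t=3: vr[A=512/205 B=172288/53915] → run A
t=4: vr[A=768/205 B=172288/53915] → run B
t=5: vr[A=768/205 B=277248/53915] → run A
t=6: vr[A=1024/205 B=277248/53915] → run A
t=7: vr[B=277248/53915] → run B
t=8: vr[B=382208/53915] → run B
t=9: vr[B=487168/53915] → run B
t=10: (idle)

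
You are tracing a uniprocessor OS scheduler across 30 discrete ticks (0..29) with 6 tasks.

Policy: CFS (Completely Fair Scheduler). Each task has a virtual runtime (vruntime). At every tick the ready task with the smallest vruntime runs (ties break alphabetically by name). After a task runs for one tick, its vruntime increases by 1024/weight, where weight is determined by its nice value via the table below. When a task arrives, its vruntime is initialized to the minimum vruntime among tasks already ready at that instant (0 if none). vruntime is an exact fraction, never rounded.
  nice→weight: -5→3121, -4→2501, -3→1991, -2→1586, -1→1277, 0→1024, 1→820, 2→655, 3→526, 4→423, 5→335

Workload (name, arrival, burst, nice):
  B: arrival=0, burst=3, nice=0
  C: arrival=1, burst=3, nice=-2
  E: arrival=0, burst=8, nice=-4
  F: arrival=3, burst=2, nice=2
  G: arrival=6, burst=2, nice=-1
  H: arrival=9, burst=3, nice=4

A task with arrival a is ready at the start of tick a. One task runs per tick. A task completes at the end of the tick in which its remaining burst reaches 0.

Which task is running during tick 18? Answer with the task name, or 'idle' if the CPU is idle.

running at tick 18 = E

t=0: vr[B=0 E=0] → run B
t=1: vr[B=1 C=0 E=0] → run C
t=2: vr[B=1 C=512/793 E=0] → run E
t=3: vr[B=1 C=512/793 E=1024/2501 F=1024/2501] → run E
t=4: vr[B=1 C=512/793 E=2048/2501 F=1024/2501] → run F
t=5: vr[B=1 C=512/793 E=2048/2501 F=3231744/1638155] → run C
t=6: vr[B=1 C=1024/793 E=2048/2501 F=3231744/1638155 G=2048/2501] → run E
t=7: vr[B=1 C=1024/793 E=3072/2501 F=3231744/1638155 G=2048/2501] → run G
t=8: vr[B=1 C=1024/793 E=3072/2501 F=3231744/1638155 G=5176320/3193777] → run B
t=9: vr[B=2 C=1024/793 E=3072/2501 F=3231744/1638155 G=5176320/3193777 H=3072/2501] → run E
t=10: vr[B=2 C=1024/793 E=4096/2501 F=3231744/1638155 G=5176320/3193777 H=3072/2501] → run H
t=11: vr[B=2 C=1024/793 E=4096/2501 F=3231744/1638155 G=5176320/3193777 H=3860480/1057923] → run C
t=12: vr[B=2 E=4096/2501 F=3231744/1638155 G=5176320/3193777 H=3860480/1057923] → run G
t=13: vr[B=2 E=4096/2501 F=3231744/1638155 H=3860480/1057923] → run E
t=14: vr[B=2 E=5120/2501 F=3231744/1638155 H=3860480/1057923] → run F
t=15: vr[B=2 E=5120/2501 H=3860480/1057923] → run B
t=16: vr[E=5120/2501 H=3860480/1057923] → run E
t=17: vr[E=6144/2501 H=3860480/1057923] → run E
t=18: vr[E=7168/2501 H=3860480/1057923] → run E
t=19: vr[H=3860480/1057923] → run H
t=20: vr[H=6421504/1057923] → run H
t=21: (idle)
t=22: (idle)
t=23: (idle)
t=24: (idle)
t=25: (idle)
t=26: (idle)
t=27: (idle)
t=28: (idle)
t=29: (idle)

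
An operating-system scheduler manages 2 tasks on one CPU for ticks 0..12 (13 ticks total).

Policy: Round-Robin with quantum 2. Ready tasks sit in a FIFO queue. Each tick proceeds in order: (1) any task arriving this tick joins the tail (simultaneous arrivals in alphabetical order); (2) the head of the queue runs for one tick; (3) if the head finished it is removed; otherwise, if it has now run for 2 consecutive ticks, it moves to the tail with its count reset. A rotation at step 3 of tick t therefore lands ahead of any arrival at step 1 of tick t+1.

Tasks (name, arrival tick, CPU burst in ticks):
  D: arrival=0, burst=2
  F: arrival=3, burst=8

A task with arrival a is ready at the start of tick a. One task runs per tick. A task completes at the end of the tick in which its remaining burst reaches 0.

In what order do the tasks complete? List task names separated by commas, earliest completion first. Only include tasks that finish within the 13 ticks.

completion order = D, F

t=0: queue=[D] q_used=0 → run D
t=1: queue=[D] q_used=1 → run D
t=2: (idle)
t=3: queue=[F] q_used=0 → run F
t=4: queue=[F] q_used=1 → run F
t=5: queue=[F] q_used=0 → run F
t=6: queue=[F] q_used=1 → run F
t=7: queue=[F] q_used=0 → run F
t=8: queue=[F] q_used=1 → run F
t=9: queue=[F] q_used=0 → run F
t=10: queue=[F] q_used=1 → run F
t=11: (idle)
t=12: (idle)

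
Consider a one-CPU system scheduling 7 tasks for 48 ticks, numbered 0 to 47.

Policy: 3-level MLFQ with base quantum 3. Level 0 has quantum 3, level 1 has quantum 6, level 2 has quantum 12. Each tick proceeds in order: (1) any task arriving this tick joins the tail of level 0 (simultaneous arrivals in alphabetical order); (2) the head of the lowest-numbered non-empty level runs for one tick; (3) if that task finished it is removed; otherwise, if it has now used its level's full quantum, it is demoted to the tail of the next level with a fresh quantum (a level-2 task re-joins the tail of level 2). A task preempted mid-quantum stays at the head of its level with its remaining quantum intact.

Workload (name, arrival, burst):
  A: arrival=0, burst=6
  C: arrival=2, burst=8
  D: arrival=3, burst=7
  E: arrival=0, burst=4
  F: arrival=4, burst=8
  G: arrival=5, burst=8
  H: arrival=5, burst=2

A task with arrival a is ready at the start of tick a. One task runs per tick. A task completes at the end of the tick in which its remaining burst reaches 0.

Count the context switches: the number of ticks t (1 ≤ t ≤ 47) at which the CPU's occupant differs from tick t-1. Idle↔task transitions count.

t=0: L0/L1/L2 = AE/-/- → run A
t=1: L0/L1/L2 = AE/-/- → run A
t=2: L0/L1/L2 = AEC/-/- → run A
t=3: L0/L1/L2 = ECD/A/- → run E
t=4: L0/L1/L2 = ECDF/A/- → run E
t=5: L0/L1/L2 = ECDFGH/A/- → run E
t=6: L0/L1/L2 = CDFGH/AE/- → run C
t=7: L0/L1/L2 = CDFGH/AE/- → run C
t=8: L0/L1/L2 = CDFGH/AE/- → run C
t=9: L0/L1/L2 = DFGH/AEC/- → run D
t=10: L0/L1/L2 = DFGH/AEC/- → run D
t=11: L0/L1/L2 = DFGH/AEC/- → run D
t=12: L0/L1/L2 = FGH/AECD/- → run F
t=13: L0/L1/L2 = FGH/AECD/- → run F
t=14: L0/L1/L2 = FGH/AECD/- → run F
t=15: L0/L1/L2 = GH/AECDF/- → run G
t=16: L0/L1/L2 = GH/AECDF/- → run G
t=17: L0/L1/L2 = GH/AECDF/- → run G
t=18: L0/L1/L2 = H/AECDFG/- → run H
t=19: L0/L1/L2 = H/AECDFG/- → run H
t=20: L0/L1/L2 = -/AECDFG/- → run A
t=21: L0/L1/L2 = -/AECDFG/- → run A
t=22: L0/L1/L2 = -/AECDFG/- → run A
t=23: L0/L1/L2 = -/ECDFG/- → run E
t=24: L0/L1/L2 = -/CDFG/- → run C
t=25: L0/L1/L2 = -/CDFG/- → run C
t=26: L0/L1/L2 = -/CDFG/- → run C
t=27: L0/L1/L2 = -/CDFG/- → run C
t=28: L0/L1/L2 = -/CDFG/- → run C
t=29: L0/L1/L2 = -/DFG/- → run D
t=30: L0/L1/L2 = -/DFG/- → run D
t=31: L0/L1/L2 = -/DFG/- → run D
t=32: L0/L1/L2 = -/DFG/- → run D
t=33: L0/L1/L2 = -/FG/- → run F
t=34: L0/L1/L2 = -/FG/- → run F
t=35: L0/L1/L2 = -/FG/- → run F
t=36: L0/L1/L2 = -/FG/- → run F
t=37: L0/L1/L2 = -/FG/- → run F
t=38: L0/L1/L2 = -/G/- → run G
t=39: L0/L1/L2 = -/G/- → run G
t=40: L0/L1/L2 = -/G/- → run G
t=41: L0/L1/L2 = -/G/- → run G
t=42: L0/L1/L2 = -/G/- → run G
t=43: (idle)
t=44: (idle)
t=45: (idle)
t=46: (idle)
t=47: (idle)

context switches = 13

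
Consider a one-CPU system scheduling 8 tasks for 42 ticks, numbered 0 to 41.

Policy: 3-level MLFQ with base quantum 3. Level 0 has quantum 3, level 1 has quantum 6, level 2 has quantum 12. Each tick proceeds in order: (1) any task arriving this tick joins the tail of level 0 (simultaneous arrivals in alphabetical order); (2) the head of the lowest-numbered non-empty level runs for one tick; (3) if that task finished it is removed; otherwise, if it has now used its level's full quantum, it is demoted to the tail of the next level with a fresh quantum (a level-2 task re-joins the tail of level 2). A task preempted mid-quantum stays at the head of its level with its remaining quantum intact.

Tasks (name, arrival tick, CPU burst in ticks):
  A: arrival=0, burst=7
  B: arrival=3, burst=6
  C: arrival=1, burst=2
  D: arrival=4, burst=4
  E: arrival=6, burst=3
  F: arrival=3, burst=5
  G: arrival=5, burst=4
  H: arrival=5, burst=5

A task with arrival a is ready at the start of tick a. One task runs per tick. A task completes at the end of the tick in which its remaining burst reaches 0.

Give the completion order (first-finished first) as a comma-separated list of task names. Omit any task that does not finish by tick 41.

completion order = C, E, A, B, F, D, G, H

t=0: L0/L1/L2 = A/-/- → run A
t=1: L0/L1/L2 = AC/-/- → run A
t=2: L0/L1/L2 = AC/-/- → run A
t=3: L0/L1/L2 = CBF/A/- → run C
t=4: L0/L1/L2 = CBFD/A/- → run C
t=5: L0/L1/L2 = BFDGH/A/- → run B
t=6: L0/L1/L2 = BFDGHE/A/- → run B
t=7: L0/L1/L2 = BFDGHE/A/- → run B
t=8: L0/L1/L2 = FDGHE/AB/- → run F
t=9: L0/L1/L2 = FDGHE/AB/- → run F
t=10: L0/L1/L2 = FDGHE/AB/- → run F
t=11: L0/L1/L2 = DGHE/ABF/- → run D
t=12: L0/L1/L2 = DGHE/ABF/- → run D
t=13: L0/L1/L2 = DGHE/ABF/- → run D
t=14: L0/L1/L2 = GHE/ABFD/- → run G
t=15: L0/L1/L2 = GHE/ABFD/- → run G
t=16: L0/L1/L2 = GHE/ABFD/- → run G
t=17: L0/L1/L2 = HE/ABFDG/- → run H
t=18: L0/L1/L2 = HE/ABFDG/- → run H
t=19: L0/L1/L2 = HE/ABFDG/- → run H
t=20: L0/L1/L2 = E/ABFDGH/- → run E
t=21: L0/L1/L2 = E/ABFDGH/- → run E
t=22: L0/L1/L2 = E/ABFDGH/- → run E
t=23: L0/L1/L2 = -/ABFDGH/- → run A
t=24: L0/L1/L2 = -/ABFDGH/- → run A
t=25: L0/L1/L2 = -/ABFDGH/- → run A
t=26: L0/L1/L2 = -/ABFDGH/- → run A
t=27: L0/L1/L2 = -/BFDGH/- → run B
t=28: L0/L1/L2 = -/BFDGH/- → run B
t=29: L0/L1/L2 = -/BFDGH/- → run B
t=30: L0/L1/L2 = -/FDGH/- → run F
t=31: L0/L1/L2 = -/FDGH/- → run F
t=32: L0/L1/L2 = -/DGH/- → run D
t=33: L0/L1/L2 = -/GH/- → run G
t=34: L0/L1/L2 = -/H/- → run H
t=35: L0/L1/L2 = -/H/- → run H
t=36: (idle)
t=37: (idle)
t=38: (idle)
t=39: (idle)
t=40: (idle)
t=41: (idle)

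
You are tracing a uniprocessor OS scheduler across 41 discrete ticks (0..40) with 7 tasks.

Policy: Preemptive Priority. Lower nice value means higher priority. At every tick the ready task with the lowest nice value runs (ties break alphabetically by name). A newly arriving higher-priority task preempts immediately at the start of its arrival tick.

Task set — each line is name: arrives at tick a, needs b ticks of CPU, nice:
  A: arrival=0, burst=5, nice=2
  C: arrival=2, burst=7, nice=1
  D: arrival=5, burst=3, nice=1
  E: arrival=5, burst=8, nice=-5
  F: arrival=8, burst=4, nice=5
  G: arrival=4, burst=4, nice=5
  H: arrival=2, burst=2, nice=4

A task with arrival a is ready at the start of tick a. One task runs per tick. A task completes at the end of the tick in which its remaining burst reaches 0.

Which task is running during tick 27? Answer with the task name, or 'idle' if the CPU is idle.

running at tick 27 = F

t=0: ready={A} → run A
t=1: ready={A} → run A
t=2: ready={A,C,H} → run C
t=3: ready={A,C,H} → run C
t=4: ready={A,C,G,H} → run C
t=5: ready={A,C,D,E,G,H} → run E
t=6: ready={A,C,D,E,G,H} → run E
t=7: ready={A,C,D,E,G,H} → run E
t=8: ready={A,C,D,E,F,G,H} → run E
t=9: ready={A,C,D,E,F,G,H} → run E
t=10: ready={A,C,D,E,F,G,H} → run E
t=11: ready={A,C,D,E,F,G,H} → run E
t=12: ready={A,C,D,E,F,G,H} → run E
t=13: ready={A,C,D,F,G,H} → run C
t=14: ready={A,C,D,F,G,H} → run C
t=15: ready={A,C,D,F,G,H} → run C
t=16: ready={A,C,D,F,G,H} → run C
t=17: ready={A,D,F,G,H} → run D
t=18: ready={A,D,F,G,H} → run D
t=19: ready={A,D,F,G,H} → run D
t=20: ready={A,F,G,H} → run A
t=21: ready={A,F,G,H} → run A
t=22: ready={A,F,G,H} → run A
t=23: ready={F,G,H} → run H
t=24: ready={F,G,H} → run H
t=25: ready={F,G} → run F
t=26: ready={F,G} → run F
t=27: ready={F,G} → run F
t=28: ready={F,G} → run F
t=29: ready={G} → run G
t=30: ready={G} → run G
t=31: ready={G} → run G
t=32: ready={G} → run G
t=33: (idle)
t=34: (idle)
t=35: (idle)
t=36: (idle)
t=37: (idle)
t=38: (idle)
t=39: (idle)
t=40: (idle)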